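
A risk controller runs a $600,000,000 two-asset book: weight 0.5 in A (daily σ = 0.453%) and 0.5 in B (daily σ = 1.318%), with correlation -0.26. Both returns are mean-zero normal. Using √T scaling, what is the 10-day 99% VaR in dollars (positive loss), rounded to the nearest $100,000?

σ_p = √(0.5²·0.453² + 0.5²·1.318² + 2·-0.26·0.5·0.5·0.453·1.318) = 0.639%.
σ_{10d} = 0.639% × √10 = 2.021%.
z(99%) = 2.326.
VaR = 2.326 × 2.021% = 4.701%; on $600,000,000 that is $28,206,000.

$28,200,000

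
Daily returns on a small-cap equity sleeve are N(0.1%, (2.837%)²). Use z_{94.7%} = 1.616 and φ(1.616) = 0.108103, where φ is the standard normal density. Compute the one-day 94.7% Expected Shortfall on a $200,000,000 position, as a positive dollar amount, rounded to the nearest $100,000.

$11,400,000

Tail multiplier: φ(z)/(1−α) = 0.108103 / 0.053 = 2.040.
ES = −(0.1%) + 2.837% × 2.040 = 5.687%.
On $200,000,000: 0.05687 × $200,000,000 = $11,374,000.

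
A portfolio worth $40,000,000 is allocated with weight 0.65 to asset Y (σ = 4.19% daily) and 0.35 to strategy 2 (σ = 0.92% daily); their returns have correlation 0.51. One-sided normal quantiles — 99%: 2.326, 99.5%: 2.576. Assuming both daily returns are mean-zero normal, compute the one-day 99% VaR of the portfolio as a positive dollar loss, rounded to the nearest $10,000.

σ_p² = 0.65²·4.19² + 0.35²·0.92² + 2·0.51·0.65·0.35·4.19·0.92 = 8.4156 (%²).
σ_p = √8.4156 = 2.901%.
VaR = 2.326 × 2.901% = 6.748%; on $40,000,000 that is $2,699,200.

$2,700,000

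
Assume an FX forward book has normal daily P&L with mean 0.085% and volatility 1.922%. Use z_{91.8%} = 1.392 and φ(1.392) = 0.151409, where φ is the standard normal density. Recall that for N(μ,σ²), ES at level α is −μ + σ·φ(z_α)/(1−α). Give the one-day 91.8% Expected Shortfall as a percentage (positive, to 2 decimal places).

Tail multiplier: φ(z)/(1−α) = 0.151409 / 0.082 = 1.846.
ES = −(0.085%) + 1.922% × 1.846 = 3.463%.

3.46%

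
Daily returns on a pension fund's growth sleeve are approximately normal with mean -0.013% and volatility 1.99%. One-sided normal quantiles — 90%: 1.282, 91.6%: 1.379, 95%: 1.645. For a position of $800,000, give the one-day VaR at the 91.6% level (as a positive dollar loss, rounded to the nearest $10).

VaR = −μ + z·σ = −(-0.013%) + 1.379 × 1.99% = 2.757%.
On $800,000: 0.02757 × $800,000 = $22,056.

$22,060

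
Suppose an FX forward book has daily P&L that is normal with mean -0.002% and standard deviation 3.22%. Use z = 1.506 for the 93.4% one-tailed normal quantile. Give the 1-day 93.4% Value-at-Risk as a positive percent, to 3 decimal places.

VaR = −μ + z·σ = −(-0.002%) + 1.506 × 3.22% = 4.851%.

4.851%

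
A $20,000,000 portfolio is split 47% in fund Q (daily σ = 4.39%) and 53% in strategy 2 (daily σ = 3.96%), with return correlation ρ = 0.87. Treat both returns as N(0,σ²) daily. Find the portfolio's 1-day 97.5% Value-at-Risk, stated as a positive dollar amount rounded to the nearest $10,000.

σ_p² = 0.47²·4.39² + 0.53²·3.96² + 2·0.87·0.47·0.53·4.39·3.96 = 16.1972 (%²).
σ_p = √16.1972 = 4.025%.
At 97.5%, z = 1.960.
VaR = 1.960 × 4.025% = 7.889%; on $20,000,000 that is $1,577,800.

$1,580,000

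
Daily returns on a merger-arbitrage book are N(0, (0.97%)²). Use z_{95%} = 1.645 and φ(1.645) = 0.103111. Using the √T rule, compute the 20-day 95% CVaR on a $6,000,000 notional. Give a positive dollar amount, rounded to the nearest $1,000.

$537,000

σ_{20d} = 0.97% × √20 = 4.338%.
ES multiplier = φ(z)/(1−α) = 0.103111/0.05 = 2.062.
ES = 4.338% × 2.062 = 8.945%; on $6,000,000: $536,700.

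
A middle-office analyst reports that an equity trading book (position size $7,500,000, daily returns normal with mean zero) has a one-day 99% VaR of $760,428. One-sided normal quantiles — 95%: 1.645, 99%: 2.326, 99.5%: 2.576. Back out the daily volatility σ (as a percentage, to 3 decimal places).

4.359%

VaR as a fraction: $760,428 / $7,500,000 = 10.139%.
σ = VaR / z = 10.139% / 2.326 = 4.359%.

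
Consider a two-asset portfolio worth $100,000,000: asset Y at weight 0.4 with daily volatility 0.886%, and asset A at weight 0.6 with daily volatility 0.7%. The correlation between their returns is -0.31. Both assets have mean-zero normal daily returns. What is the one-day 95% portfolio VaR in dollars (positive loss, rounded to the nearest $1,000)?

$753,000

σ_p² = 0.4²·0.886² + 0.6²·0.7² + 2·-0.31·0.4·0.6·0.886·0.7 = 0.2097 (%²).
σ_p = √0.2097 = 0.458%.
At 95%, z = 1.645.
VaR = 1.645 × 0.458% = 0.753%; on $100,000,000 that is $753,000.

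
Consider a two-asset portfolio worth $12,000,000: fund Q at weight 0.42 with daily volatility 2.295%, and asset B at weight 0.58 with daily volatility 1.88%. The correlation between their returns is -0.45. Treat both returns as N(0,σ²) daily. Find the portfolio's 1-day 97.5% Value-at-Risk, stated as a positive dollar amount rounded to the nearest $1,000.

$255,000

σ_p² = 0.42²·2.295² + 0.58²·1.88² + 2·-0.45·0.42·0.58·2.295·1.88 = 1.1721 (%²).
σ_p = √1.1721 = 1.083%.
At 97.5%, z = 1.960.
VaR = 1.960 × 1.083% = 2.123%; on $12,000,000 that is $254,760.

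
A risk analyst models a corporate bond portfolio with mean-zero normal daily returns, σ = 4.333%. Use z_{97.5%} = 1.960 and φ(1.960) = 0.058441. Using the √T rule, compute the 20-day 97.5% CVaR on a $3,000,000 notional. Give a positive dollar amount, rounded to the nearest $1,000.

σ_{20d} = 4.333% × √20 = 19.378%.
ES multiplier = φ(z)/(1−α) = 0.058441/0.025 = 2.338.
ES = 19.378% × 2.338 = 45.306%; on $3,000,000: $1,359,180.

$1,359,000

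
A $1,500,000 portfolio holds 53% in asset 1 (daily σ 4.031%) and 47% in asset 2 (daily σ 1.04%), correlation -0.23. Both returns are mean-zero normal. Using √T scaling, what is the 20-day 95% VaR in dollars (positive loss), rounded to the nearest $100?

$229,400

σ_p = √(0.53²·4.031² + 0.47²·1.04² + 2·-0.23·0.53·0.47·4.031·1.04) = 2.079%.
σ_{20d} = 2.079% × √20 = 9.298%.
z(95%) = 1.645.
VaR = 1.645 × 9.298% = 15.295%; on $1,500,000 that is $229,425.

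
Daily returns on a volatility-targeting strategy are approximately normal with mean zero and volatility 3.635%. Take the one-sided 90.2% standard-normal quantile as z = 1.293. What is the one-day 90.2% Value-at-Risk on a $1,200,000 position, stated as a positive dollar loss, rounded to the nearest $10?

$56,400

VaR = z·σ = 1.293 × 3.635% = 4.700%.
On $1,200,000: 0.04700 × $1,200,000 = $56,400.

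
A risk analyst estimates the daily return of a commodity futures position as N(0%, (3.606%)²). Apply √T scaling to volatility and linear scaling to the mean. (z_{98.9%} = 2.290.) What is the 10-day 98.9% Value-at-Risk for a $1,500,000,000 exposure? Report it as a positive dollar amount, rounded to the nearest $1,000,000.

σ_{10d} = 3.606% × √10 = 11.403%.
VaR = 2.290 × 11.403% = 26.113%.
On $1,500,000,000: 0.26113 × $1,500,000,000 = $391,695,000.

$392,000,000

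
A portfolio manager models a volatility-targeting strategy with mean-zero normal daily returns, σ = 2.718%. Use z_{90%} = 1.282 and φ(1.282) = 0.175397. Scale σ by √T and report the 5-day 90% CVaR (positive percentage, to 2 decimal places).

σ_{5d} = 2.718% × √5 = 6.078%.
ES multiplier = φ(z)/(1−α) = 0.175397/0.1 = 1.754.
ES = 6.078% × 1.754 = 10.661%.

10.66%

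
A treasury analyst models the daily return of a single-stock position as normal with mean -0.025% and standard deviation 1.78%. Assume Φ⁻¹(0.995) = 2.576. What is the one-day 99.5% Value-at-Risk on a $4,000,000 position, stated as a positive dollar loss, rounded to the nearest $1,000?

VaR = −μ + z·σ = −(-0.025%) + 2.576 × 1.78% = 4.610%.
On $4,000,000: 0.04610 × $4,000,000 = $184,400.

$184,000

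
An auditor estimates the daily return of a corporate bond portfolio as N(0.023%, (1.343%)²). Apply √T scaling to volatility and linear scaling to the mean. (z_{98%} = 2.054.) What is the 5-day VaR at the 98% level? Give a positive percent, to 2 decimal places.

6.05%

σ_{5d} = 1.343% × √5 = 3.003%; μ_{5d} = 5 × 0.023% = 0.115%.
VaR = −(0.115%) + 2.054 × 3.003% = 6.053%.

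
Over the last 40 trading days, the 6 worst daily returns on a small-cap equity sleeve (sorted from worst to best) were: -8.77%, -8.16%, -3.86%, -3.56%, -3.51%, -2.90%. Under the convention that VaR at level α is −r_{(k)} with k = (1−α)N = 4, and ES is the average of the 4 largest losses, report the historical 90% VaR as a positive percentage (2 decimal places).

3.56%

k = 4; the 4th lowest return is -3.56%, so VaR = 3.56%.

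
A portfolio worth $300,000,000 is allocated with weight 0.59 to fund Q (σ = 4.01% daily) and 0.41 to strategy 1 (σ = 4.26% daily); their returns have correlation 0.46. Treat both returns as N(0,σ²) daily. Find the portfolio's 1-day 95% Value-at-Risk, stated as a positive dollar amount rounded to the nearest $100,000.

$17,400,000

σ_p² = 0.59²·4.01² + 0.41²·4.26² + 2·0.46·0.59·0.41·4.01·4.26 = 12.4498 (%²).
σ_p = √12.4498 = 3.528%.
At 95%, z = 1.645.
VaR = 1.645 × 3.528% = 5.804%; on $300,000,000 that is $17,412,000.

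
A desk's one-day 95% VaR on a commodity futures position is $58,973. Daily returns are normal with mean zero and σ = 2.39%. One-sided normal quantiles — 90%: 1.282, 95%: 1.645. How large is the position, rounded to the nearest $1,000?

$1,500,000

VaR as a fraction of value: z·σ = 1.645 × 2.39% = 3.93155%.
Position = $58,973 / 0.0393155 = $1,499,994.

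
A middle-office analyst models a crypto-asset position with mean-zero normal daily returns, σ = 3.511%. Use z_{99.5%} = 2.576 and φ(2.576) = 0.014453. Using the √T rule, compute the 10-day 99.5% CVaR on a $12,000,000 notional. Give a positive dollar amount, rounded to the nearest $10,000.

σ_{10d} = 3.511% × √10 = 11.103%.
ES multiplier = φ(z)/(1−α) = 0.014453/0.005 = 2.891.
ES = 11.103% × 2.891 = 32.099%; on $12,000,000: $3,851,880.

$3,850,000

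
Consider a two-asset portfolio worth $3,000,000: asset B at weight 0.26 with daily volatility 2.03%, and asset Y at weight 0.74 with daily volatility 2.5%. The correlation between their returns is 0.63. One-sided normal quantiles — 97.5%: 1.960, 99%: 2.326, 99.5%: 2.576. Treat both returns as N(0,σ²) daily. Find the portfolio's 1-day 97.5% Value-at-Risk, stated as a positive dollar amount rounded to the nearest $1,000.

$131,000

σ_p² = 0.26²·2.03² + 0.74²·2.5² + 2·0.63·0.26·0.74·2.03·2.5 = 4.9314 (%²).
σ_p = √4.9314 = 2.221%.
VaR = 1.960 × 2.221% = 4.353%; on $3,000,000 that is $130,590.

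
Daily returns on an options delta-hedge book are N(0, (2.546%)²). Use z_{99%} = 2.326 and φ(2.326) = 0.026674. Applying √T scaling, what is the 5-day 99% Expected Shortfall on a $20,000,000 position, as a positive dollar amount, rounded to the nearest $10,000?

$3,040,000

σ_{5d} = 2.546% × √5 = 5.693%.
ES multiplier = φ(z)/(1−α) = 0.026674/0.01 = 2.667.
ES = 5.693% × 2.667 = 15.183%; on $20,000,000: $3,036,600.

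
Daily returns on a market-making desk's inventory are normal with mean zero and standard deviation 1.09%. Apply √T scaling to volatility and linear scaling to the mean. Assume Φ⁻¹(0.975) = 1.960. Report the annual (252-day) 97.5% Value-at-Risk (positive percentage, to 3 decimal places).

33.914%

σ_{252d} = 1.09% × √252 = 17.303%.
VaR = 1.960 × 17.303% = 33.914%.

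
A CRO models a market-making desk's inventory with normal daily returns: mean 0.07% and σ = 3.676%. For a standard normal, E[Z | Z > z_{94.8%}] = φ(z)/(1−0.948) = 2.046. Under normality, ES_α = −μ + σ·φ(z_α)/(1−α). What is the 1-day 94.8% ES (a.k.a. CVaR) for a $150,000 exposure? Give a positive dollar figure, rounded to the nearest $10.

$11,180

ES = −(0.07%) + 3.676% × 2.046 = 7.451%.
On $150,000: 0.07451 × $150,000 = $11,176.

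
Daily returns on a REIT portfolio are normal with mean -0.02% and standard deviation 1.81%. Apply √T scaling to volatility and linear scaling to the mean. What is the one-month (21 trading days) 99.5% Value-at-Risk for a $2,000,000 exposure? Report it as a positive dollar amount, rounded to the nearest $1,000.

At 99.5%, z = 2.576.
σ_{21d} = 1.81% × √21 = 8.294%; μ_{21d} = 21 × -0.02% = -0.420%.
VaR = −(-0.420%) + 2.576 × 8.294% = 21.785%.
On $2,000,000: 0.21785 × $2,000,000 = $435,700.

$436,000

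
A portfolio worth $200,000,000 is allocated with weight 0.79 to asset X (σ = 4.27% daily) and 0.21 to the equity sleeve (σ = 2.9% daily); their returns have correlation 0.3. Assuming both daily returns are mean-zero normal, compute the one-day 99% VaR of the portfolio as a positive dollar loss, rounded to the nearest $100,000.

$16,800,000

σ_p² = 0.79²·4.27² + 0.21²·2.9² + 2·0.3·0.79·0.21·4.27·2.9 = 12.9826 (%²).
σ_p = √12.9826 = 3.603%.
At 99%, z = 2.326.
VaR = 2.326 × 3.603% = 8.381%; on $200,000,000 that is $16,762,000.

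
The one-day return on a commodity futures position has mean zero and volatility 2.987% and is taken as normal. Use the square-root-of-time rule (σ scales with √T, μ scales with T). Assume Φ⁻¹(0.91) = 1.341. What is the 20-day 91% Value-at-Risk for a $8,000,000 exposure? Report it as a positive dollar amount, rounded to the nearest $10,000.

σ_{20d} = 2.987% × √20 = 13.358%.
VaR = 1.341 × 13.358% = 17.913%.
On $8,000,000: 0.17913 × $8,000,000 = $1,433,040.

$1,430,000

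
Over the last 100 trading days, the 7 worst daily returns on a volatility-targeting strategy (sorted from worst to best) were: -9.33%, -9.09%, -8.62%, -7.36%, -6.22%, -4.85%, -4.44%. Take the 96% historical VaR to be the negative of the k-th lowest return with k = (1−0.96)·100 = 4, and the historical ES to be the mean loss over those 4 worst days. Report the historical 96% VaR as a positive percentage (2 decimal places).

k = 4; the 4th lowest return is -7.36%, so VaR = 7.36%.

7.36%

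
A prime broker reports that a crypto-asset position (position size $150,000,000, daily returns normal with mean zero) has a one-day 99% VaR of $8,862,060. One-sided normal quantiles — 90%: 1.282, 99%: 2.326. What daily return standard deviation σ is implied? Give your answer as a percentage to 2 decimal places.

VaR as a fraction: $8,862,060 / $150,000,000 = 5.908%.
σ = VaR / z = 5.908% / 2.326 = 2.540%.

2.54%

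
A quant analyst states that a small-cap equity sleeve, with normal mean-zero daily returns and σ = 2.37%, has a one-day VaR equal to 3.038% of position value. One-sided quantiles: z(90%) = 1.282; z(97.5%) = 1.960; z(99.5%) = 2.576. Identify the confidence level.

90%

Implied z = VaR/σ = 3.038 / 2.37 = 1.282.
This matches z(90%) = 1.282.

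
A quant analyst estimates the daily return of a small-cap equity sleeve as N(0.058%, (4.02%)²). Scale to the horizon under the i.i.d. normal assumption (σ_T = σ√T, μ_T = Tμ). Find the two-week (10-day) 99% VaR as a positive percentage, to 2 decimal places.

28.99%

At 99%, z = 2.326.
σ_{10d} = 4.02% × √10 = 12.712%; μ_{10d} = 10 × 0.058% = 0.580%.
VaR = −(0.580%) + 2.326 × 12.712% = 28.988%.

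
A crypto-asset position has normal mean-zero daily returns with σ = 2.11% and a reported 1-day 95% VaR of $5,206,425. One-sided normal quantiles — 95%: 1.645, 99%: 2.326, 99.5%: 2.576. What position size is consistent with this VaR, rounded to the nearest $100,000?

VaR as a fraction of value: z·σ = 1.645 × 2.11% = 3.47095%.
Position = $5,206,425 / 0.0347095 = $150,000,000.

$150,000,000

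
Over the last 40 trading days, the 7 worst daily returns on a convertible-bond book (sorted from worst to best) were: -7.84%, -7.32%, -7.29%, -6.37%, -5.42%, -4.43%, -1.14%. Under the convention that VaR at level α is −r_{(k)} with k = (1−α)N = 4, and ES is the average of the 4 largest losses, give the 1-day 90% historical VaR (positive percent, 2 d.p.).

6.37%

k = 4; the 4th lowest return is -6.37%, so VaR = 6.37%.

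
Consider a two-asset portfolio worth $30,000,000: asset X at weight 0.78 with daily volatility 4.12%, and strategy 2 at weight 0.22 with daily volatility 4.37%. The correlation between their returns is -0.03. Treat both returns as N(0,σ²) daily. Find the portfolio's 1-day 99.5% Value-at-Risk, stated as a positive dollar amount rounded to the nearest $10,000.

σ_p² = 0.78²·4.12² + 0.22²·4.37² + 2·-0.03·0.78·0.22·4.12·4.37 = 11.0661 (%²).
σ_p = √11.0661 = 3.327%.
At 99.5%, z = 2.576.
VaR = 2.576 × 3.327% = 8.570%; on $30,000,000 that is $2,571,000.

$2,570,000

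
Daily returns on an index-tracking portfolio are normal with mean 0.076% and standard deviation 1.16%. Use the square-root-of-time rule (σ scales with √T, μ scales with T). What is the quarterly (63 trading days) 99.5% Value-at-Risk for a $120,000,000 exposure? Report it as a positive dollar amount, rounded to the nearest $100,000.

At 99.5%, z = 2.576.
σ_{63d} = 1.16% × √63 = 9.207%; μ_{63d} = 63 × 0.076% = 4.788%.
VaR = −(4.788%) + 2.576 × 9.207% = 18.929%.
On $120,000,000: 0.18929 × $120,000,000 = $22,714,800.

$22,700,000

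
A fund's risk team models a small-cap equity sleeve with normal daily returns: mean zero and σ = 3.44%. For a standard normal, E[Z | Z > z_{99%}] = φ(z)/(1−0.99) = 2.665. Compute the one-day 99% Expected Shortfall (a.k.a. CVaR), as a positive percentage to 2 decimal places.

ES = 3.44% × 2.665 = 9.168%.

9.17%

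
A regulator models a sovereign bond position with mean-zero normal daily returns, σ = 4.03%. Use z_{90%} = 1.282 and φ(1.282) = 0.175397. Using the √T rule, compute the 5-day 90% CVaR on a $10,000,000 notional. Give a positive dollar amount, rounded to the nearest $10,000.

σ_{5d} = 4.03% × √5 = 9.011%.
ES multiplier = φ(z)/(1−α) = 0.175397/0.1 = 1.754.
ES = 9.011% × 1.754 = 15.805%; on $10,000,000: $1,580,500.

$1,580,000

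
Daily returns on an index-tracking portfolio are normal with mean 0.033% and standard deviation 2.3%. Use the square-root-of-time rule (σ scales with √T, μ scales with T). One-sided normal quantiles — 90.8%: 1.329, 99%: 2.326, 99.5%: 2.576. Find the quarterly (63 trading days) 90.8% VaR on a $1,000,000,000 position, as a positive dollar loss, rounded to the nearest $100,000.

$221,800,000

σ_{63d} = 2.3% × √63 = 18.256%; μ_{63d} = 63 × 0.033% = 2.079%.
VaR = −(2.079%) + 1.329 × 18.256% = 22.183%.
On $1,000,000,000: 0.22183 × $1,000,000,000 = $221,830,000.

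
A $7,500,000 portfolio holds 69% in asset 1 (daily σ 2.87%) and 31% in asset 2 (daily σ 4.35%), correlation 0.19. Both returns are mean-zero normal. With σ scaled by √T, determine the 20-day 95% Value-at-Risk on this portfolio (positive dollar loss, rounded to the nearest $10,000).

σ_p = √(0.69²·2.87² + 0.31²·4.35² + 2·0.19·0.69·0.31·2.87·4.35) = 2.599%.
σ_{20d} = 2.599% × √20 = 11.623%.
z(95%) = 1.645.
VaR = 1.645 × 11.623% = 19.120%; on $7,500,000 that is $1,434,000.

$1,430,000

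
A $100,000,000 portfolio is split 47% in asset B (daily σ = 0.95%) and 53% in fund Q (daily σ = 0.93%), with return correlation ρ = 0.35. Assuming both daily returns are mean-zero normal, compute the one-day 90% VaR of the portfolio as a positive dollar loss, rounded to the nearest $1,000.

σ_p² = 0.47²·0.95² + 0.53²·0.93² + 2·0.35·0.47·0.53·0.95·0.93 = 0.5964 (%²).
σ_p = √0.5964 = 0.772%.
At 90%, z = 1.282.
VaR = 1.282 × 0.772% = 0.990%; on $100,000,000 that is $990,000.

$990,000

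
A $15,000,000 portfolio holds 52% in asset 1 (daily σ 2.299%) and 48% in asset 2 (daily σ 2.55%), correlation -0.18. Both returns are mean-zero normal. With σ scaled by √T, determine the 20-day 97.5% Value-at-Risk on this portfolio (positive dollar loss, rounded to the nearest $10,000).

σ_p = √(0.52²·2.299² + 0.48²·2.55² + 2·-0.18·0.52·0.48·2.299·2.55) = 1.549%.
σ_{20d} = 1.549% × √20 = 6.927%.
z(97.5%) = 1.960.
VaR = 1.960 × 6.927% = 13.577%; on $15,000,000 that is $2,036,550.

$2,040,000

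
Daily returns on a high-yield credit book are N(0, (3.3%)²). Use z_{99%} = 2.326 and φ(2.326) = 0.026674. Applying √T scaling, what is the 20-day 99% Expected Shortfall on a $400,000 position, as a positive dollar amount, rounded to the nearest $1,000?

$157,000

σ_{20d} = 3.3% × √20 = 14.758%.
ES multiplier = φ(z)/(1−α) = 0.026674/0.01 = 2.667.
ES = 14.758% × 2.667 = 39.360%; on $400,000: $157,440.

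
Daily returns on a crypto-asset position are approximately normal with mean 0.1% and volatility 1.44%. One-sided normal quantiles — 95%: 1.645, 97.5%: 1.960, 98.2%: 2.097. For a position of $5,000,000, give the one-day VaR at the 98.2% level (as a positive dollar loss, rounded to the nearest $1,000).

VaR = −μ + z·σ = −(0.1%) + 2.097 × 1.44% = 2.920%.
On $5,000,000: 0.02920 × $5,000,000 = $146,000.

$146,000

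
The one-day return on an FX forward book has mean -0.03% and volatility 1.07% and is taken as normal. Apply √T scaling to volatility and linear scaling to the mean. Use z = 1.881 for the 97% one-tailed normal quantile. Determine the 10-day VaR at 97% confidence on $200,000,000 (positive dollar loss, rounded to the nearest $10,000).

$13,330,000

σ_{10d} = 1.07% × √10 = 3.384%; μ_{10d} = 10 × -0.03% = -0.300%.
VaR = −(-0.300%) + 1.881 × 3.384% = 6.665%.
On $200,000,000: 0.06665 × $200,000,000 = $13,330,000.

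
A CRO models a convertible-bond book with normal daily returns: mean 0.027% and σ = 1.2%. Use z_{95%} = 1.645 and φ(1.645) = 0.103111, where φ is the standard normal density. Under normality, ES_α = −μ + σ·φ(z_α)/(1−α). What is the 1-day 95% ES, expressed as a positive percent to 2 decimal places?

Tail multiplier: φ(z)/(1−α) = 0.103111 / 0.05 = 2.062.
ES = −(0.027%) + 1.2% × 2.062 = 2.447%.

2.45%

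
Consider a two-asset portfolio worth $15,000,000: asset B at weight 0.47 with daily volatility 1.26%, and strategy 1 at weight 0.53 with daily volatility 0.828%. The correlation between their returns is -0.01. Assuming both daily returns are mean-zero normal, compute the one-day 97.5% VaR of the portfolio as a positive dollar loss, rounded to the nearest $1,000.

$216,000

σ_p² = 0.47²·1.26² + 0.53²·0.828² + 2·-0.01·0.47·0.53·1.26·0.828 = 0.5381 (%²).
σ_p = √0.5381 = 0.734%.
At 97.5%, z = 1.960.
VaR = 1.960 × 0.734% = 1.439%; on $15,000,000 that is $215,850.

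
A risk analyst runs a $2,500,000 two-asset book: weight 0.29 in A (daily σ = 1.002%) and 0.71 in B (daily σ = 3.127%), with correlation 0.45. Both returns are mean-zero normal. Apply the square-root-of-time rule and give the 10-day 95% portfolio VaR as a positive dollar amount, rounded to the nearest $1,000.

σ_p = √(0.29²·1.002² + 0.71²·3.127² + 2·0.45·0.29·0.71·1.002·3.127) = 2.365%.
σ_{10d} = 2.365% × √10 = 7.479%.
z(95%) = 1.645.
VaR = 1.645 × 7.479% = 12.303%; on $2,500,000 that is $307,575.

$308,000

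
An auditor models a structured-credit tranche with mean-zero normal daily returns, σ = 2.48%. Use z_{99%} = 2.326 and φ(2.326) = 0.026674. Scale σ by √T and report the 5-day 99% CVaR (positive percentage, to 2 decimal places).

14.79%

σ_{5d} = 2.48% × √5 = 5.545%.
ES multiplier = φ(z)/(1−α) = 0.026674/0.01 = 2.667.
ES = 5.545% × 2.667 = 14.789%.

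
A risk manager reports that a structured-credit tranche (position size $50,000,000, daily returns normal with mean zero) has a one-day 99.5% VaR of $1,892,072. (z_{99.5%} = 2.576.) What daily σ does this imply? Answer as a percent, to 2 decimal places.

1.47%

VaR as a fraction: $1,892,072 / $50,000,000 = 3.784%.
σ = VaR / z = 3.784% / 2.576 = 1.469%.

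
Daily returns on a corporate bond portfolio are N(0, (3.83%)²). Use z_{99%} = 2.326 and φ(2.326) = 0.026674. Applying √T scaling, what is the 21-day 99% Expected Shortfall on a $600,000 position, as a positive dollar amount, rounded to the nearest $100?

σ_{21d} = 3.83% × √21 = 17.551%.
ES multiplier = φ(z)/(1−α) = 0.026674/0.01 = 2.667.
ES = 17.551% × 2.667 = 46.809%; on $600,000: $280,854.

$280,900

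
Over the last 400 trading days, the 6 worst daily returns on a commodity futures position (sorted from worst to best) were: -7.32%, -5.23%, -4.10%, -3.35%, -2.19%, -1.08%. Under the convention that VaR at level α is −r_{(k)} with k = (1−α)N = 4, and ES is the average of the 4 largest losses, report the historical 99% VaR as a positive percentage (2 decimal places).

k = 4; the 4th lowest return is -3.35%, so VaR = 3.35%.

3.35%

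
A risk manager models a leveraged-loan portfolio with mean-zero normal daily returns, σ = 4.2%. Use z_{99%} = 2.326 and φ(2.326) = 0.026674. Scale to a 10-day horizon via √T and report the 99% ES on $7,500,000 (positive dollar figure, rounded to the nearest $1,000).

$2,657,000

σ_{10d} = 4.2% × √10 = 13.282%.
ES multiplier = φ(z)/(1−α) = 0.026674/0.01 = 2.667.
ES = 13.282% × 2.667 = 35.423%; on $7,500,000: $2,656,725.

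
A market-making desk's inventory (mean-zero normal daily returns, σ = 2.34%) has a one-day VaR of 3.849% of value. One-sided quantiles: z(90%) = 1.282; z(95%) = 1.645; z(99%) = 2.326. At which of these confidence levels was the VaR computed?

Implied z = VaR/σ = 3.849 / 2.34 = 1.645.
This matches z(95%) = 1.645.

95%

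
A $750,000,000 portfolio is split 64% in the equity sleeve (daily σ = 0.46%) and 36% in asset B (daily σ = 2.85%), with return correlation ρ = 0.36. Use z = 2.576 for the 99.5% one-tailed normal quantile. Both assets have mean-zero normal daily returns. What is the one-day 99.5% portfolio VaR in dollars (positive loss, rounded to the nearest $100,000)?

σ_p² = 0.64²·0.46² + 0.36²·2.85² + 2·0.36·0.64·0.36·0.46·2.85 = 1.3568 (%²).
σ_p = √1.3568 = 1.165%.
VaR = 2.576 × 1.165% = 3.001%; on $750,000,000 that is $22,507,500.

$22,500,000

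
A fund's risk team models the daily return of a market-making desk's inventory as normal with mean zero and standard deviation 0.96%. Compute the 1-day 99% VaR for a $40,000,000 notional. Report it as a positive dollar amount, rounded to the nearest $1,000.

$893,000

At 99% one-sided, z = 2.326.
VaR = z·σ = 2.326 × 0.96% = 2.233%.
On $40,000,000: 0.02233 × $40,000,000 = $893,200.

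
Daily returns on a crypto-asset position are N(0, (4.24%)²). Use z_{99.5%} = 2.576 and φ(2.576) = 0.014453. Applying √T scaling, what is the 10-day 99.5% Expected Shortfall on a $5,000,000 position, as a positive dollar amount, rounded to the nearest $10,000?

σ_{10d} = 4.24% × √10 = 13.408%.
ES multiplier = φ(z)/(1−α) = 0.014453/0.005 = 2.891.
ES = 13.408% × 2.891 = 38.763%; on $5,000,000: $1,938,150.

$1,940,000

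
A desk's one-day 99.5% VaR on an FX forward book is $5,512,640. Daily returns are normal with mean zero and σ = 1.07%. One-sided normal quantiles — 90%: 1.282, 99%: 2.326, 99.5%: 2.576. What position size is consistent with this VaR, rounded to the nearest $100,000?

VaR as a fraction of value: z·σ = 2.576 × 1.07% = 2.75632%.
Position = $5,512,640 / 0.0275632 = $200,000,000.

$200,000,000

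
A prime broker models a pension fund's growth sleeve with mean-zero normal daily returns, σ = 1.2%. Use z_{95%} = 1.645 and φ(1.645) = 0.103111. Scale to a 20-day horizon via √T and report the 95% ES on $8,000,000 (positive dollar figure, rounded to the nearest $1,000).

σ_{20d} = 1.2% × √20 = 5.367%.
ES multiplier = φ(z)/(1−α) = 0.103111/0.05 = 2.062.
ES = 5.367% × 2.062 = 11.067%; on $8,000,000: $885,360.

$885,000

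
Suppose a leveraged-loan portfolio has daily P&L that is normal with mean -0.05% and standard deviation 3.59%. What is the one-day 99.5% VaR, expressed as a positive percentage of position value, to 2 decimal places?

At 99.5% one-sided, z = 2.576.
VaR = −μ + z·σ = −(-0.05%) + 2.576 × 3.59% = 9.298%.

9.30%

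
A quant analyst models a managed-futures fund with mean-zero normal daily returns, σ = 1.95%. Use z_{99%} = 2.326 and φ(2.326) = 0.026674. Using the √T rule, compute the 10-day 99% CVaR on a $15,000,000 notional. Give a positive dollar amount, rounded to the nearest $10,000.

σ_{10d} = 1.95% × √10 = 6.166%.
ES multiplier = φ(z)/(1−α) = 0.026674/0.01 = 2.667.
ES = 6.166% × 2.667 = 16.445%; on $15,000,000: $2,466,750.

$2,470,000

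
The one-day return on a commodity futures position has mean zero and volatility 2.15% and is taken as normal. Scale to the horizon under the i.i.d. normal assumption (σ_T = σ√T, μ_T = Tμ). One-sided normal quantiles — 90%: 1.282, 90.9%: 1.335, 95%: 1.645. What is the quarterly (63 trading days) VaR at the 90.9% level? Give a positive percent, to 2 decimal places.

22.78%

σ_{63d} = 2.15% × √63 = 17.065%.
VaR = 1.335 × 17.065% = 22.782%.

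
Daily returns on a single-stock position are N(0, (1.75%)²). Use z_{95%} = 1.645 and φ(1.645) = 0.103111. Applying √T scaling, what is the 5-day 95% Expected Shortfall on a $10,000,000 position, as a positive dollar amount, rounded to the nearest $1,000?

$807,000

σ_{5d} = 1.75% × √5 = 3.913%.
ES multiplier = φ(z)/(1−α) = 0.103111/0.05 = 2.062.
ES = 3.913% × 2.062 = 8.069%; on $10,000,000: $806,900.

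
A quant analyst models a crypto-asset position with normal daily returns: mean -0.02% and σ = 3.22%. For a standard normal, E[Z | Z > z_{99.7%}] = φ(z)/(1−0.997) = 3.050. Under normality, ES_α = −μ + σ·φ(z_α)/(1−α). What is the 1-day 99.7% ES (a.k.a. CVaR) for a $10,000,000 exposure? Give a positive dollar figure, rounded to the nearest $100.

ES = −(-0.02%) + 3.22% × 3.050 = 9.841%.
On $10,000,000: 0.09841 × $10,000,000 = $984,100.

$984,100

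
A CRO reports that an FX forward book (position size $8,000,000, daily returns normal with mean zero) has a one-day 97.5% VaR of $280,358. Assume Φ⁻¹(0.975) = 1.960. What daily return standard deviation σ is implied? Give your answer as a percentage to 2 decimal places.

1.79%

VaR as a fraction: $280,358 / $8,000,000 = 3.504%.
σ = VaR / z = 3.504% / 1.960 = 1.788%.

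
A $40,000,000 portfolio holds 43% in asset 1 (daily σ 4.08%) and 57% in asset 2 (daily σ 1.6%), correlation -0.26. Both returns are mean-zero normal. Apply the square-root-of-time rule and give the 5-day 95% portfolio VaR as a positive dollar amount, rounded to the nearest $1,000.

$2,581,000

σ_p = √(0.43²·4.08² + 0.57²·1.6² + 2·-0.26·0.43·0.57·4.08·1.6) = 1.754%.
σ_{5d} = 1.754% × √5 = 3.922%.
z(95%) = 1.645.
VaR = 1.645 × 3.922% = 6.452%; on $40,000,000 that is $2,580,800.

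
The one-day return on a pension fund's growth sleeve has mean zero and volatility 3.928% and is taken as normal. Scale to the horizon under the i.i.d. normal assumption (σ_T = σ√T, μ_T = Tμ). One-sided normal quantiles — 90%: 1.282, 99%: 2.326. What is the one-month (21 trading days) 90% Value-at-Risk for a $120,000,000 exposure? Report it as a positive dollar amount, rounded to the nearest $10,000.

σ_{21d} = 3.928% × √21 = 18.000%.
VaR = 1.282 × 18.000% = 23.076%.
On $120,000,000: 0.23076 × $120,000,000 = $27,691,200.

$27,690,000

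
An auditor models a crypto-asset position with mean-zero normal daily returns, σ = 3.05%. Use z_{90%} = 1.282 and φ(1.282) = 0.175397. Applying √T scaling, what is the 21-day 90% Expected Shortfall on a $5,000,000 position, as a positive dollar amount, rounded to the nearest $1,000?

σ_{21d} = 3.05% × √21 = 13.977%.
ES multiplier = φ(z)/(1−α) = 0.175397/0.1 = 1.754.
ES = 13.977% × 1.754 = 24.516%; on $5,000,000: $1,225,800.

$1,226,000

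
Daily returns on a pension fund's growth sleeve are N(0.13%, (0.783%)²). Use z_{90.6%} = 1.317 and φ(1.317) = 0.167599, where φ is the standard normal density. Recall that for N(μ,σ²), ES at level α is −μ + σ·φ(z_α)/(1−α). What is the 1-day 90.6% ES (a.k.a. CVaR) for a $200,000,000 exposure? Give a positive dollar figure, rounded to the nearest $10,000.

Tail multiplier: φ(z)/(1−α) = 0.167599 / 0.094 = 1.783.
ES = −(0.13%) + 0.783% × 1.783 = 1.266%.
On $200,000,000: 0.01266 × $200,000,000 = $2,532,000.

$2,530,000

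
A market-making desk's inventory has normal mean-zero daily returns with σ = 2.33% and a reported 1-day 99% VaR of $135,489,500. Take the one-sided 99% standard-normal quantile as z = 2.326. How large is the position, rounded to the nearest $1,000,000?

VaR as a fraction of value: z·σ = 2.326 × 2.33% = 5.41958%.
Position = $135,489,500 / 0.0541958 = $2,500,000,000.

$2,500,000,000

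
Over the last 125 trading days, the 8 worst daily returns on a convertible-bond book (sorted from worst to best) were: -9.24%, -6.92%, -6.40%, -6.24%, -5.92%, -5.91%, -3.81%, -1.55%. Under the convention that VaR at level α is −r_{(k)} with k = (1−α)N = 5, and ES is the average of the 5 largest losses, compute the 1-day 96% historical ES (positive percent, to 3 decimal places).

The 5 worst returns sum to -34.72%.
ES = −(-34.72%) / 5 = 6.944%.

6.944%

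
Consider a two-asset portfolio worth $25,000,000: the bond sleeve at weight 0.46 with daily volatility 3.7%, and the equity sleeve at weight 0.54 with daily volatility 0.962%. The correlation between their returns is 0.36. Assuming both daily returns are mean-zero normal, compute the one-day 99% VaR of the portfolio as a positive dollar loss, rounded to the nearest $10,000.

$1,130,000

σ_p² = 0.46²·3.7² + 0.54²·0.962² + 2·0.36·0.46·0.54·3.7·0.962 = 3.8033 (%²).
σ_p = √3.8033 = 1.950%.
At 99%, z = 2.326.
VaR = 2.326 × 1.950% = 4.536%; on $25,000,000 that is $1,134,000.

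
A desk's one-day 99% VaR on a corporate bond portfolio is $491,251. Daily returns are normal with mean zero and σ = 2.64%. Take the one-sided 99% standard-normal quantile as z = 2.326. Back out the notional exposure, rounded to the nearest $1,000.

$8,000,000

VaR as a fraction of value: z·σ = 2.326 × 2.64% = 6.14064%.
Position = $491,251 / 0.0614064 = $7,999,997.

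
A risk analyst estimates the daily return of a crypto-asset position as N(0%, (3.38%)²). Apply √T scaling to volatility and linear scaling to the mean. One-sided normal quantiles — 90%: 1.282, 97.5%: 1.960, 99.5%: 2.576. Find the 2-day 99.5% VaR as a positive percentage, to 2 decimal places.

12.31%

σ_{2d} = 3.38% × √2 = 4.780%.
VaR = 2.576 × 4.780% = 12.313%.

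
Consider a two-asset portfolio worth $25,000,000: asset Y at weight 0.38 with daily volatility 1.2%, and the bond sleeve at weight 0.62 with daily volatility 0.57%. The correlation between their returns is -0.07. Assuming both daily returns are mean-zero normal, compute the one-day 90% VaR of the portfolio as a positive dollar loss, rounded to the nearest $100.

σ_p² = 0.38²·1.2² + 0.62²·0.57² + 2·-0.07·0.38·0.62·1.2·0.57 = 0.3103 (%²).
σ_p = √0.3103 = 0.557%.
At 90%, z = 1.282.
VaR = 1.282 × 0.557% = 0.714%; on $25,000,000 that is $178,500.

$178,500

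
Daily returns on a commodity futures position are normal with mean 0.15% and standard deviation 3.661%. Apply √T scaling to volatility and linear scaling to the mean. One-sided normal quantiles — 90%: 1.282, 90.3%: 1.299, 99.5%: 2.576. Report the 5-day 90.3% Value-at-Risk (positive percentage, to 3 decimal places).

σ_{5d} = 3.661% × √5 = 8.186%; μ_{5d} = 5 × 0.15% = 0.750%.
VaR = −(0.750%) + 1.299 × 8.186% = 9.884%.

9.884%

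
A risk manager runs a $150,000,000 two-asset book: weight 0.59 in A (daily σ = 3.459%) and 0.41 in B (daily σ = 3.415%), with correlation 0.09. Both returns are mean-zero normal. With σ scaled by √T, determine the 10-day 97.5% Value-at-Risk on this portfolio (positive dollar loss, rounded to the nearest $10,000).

σ_p = √(0.59²·3.459² + 0.41²·3.415² + 2·0.09·0.59·0.41·3.459·3.415) = 2.577%.
σ_{10d} = 2.577% × √10 = 8.149%.
z(97.5%) = 1.960.
VaR = 1.960 × 8.149% = 15.972%; on $150,000,000 that is $23,958,000.

$23,960,000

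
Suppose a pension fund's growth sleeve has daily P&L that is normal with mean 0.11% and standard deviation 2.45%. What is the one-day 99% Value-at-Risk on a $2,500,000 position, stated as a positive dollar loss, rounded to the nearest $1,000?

$140,000

At 99% one-sided, z = 2.326.
VaR = −μ + z·σ = −(0.11%) + 2.326 × 2.45% = 5.589%.
On $2,500,000: 0.05589 × $2,500,000 = $139,725.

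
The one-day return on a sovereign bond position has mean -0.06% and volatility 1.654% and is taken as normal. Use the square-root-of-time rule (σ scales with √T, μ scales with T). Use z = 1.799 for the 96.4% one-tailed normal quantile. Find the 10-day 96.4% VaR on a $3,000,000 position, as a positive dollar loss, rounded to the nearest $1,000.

$300,000

σ_{10d} = 1.654% × √10 = 5.230%; μ_{10d} = 10 × -0.06% = -0.600%.
VaR = −(-0.600%) + 1.799 × 5.230% = 10.009%.
On $3,000,000: 0.10009 × $3,000,000 = $300,270.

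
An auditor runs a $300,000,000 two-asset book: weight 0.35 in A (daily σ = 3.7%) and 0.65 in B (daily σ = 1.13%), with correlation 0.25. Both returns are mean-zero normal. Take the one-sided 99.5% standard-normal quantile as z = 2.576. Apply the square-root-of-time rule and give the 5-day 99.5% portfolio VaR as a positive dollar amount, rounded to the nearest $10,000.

$28,350,000

σ_p = √(0.35²·3.7² + 0.65²·1.13² + 2·0.25·0.35·0.65·3.7·1.13) = 1.641%.
σ_{5d} = 1.641% × √5 = 3.669%.
VaR = 2.576 × 3.669% = 9.451%; on $300,000,000 that is $28,353,000.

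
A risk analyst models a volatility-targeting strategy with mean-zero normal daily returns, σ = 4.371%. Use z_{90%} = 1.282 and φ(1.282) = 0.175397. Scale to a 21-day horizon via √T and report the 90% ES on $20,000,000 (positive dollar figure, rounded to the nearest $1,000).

σ_{21d} = 4.371% × √21 = 20.030%.
ES multiplier = φ(z)/(1−α) = 0.175397/0.1 = 1.754.
ES = 20.030% × 1.754 = 35.133%; on $20,000,000: $7,026,600.

$7,027,000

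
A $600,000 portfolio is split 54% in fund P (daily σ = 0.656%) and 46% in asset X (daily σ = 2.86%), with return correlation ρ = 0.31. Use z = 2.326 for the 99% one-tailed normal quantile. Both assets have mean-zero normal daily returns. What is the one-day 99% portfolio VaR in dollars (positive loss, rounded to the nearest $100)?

$20,400

σ_p² = 0.54²·0.656² + 0.46²·2.86² + 2·0.31·0.54·0.46·0.656·2.86 = 2.1452 (%²).
σ_p = √2.1452 = 1.465%.
VaR = 2.326 × 1.465% = 3.408%; on $600,000 that is $20,448.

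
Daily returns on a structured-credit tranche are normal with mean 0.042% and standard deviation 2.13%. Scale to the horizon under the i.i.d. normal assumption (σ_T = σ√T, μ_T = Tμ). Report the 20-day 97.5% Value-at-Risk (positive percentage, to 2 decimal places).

17.83%

At 97.5%, z = 1.960.
σ_{20d} = 2.13% × √20 = 9.526%; μ_{20d} = 20 × 0.042% = 0.840%.
VaR = −(0.840%) + 1.960 × 9.526% = 17.831%.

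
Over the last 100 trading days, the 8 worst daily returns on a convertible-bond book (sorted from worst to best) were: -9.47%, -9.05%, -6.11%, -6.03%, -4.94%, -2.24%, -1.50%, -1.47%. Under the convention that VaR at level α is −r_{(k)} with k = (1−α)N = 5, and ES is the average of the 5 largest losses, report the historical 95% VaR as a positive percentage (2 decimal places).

4.94%

k = 5; the 5th lowest return is -4.94%, so VaR = 4.94%.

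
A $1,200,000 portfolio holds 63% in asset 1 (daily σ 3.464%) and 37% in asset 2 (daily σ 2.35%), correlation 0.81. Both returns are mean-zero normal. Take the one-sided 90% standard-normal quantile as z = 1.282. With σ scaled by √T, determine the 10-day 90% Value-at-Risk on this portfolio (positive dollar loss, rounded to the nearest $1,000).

σ_p = √(0.63²·3.464² + 0.37²·2.35² + 2·0.81·0.63·0.37·3.464·2.35) = 2.931%.
σ_{10d} = 2.931% × √10 = 9.269%.
VaR = 1.282 × 9.269% = 11.883%; on $1,200,000 that is $142,596.

$143,000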